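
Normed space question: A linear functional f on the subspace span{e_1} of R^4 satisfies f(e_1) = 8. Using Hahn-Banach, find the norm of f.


The norm of f is given by ||f|| = sup_{||x||=1} |f(x)|.
On span{e_1}, ||e_1|| = 1, so ||f|| = |f(e_1)| / ||e_1||
= |8| / 1 = 8.0000

8.0000


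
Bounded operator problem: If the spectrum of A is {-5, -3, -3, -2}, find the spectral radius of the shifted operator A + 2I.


Spectrum of A + 2I = {-3, -1, -1, 0}
Spectral radius = max |lambda| over the shifted spectrum
= max(3, 1, 1, 0) = 3

3


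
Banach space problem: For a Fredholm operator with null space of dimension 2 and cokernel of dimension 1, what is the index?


The Fredholm index is defined as ind(T) = dim(ker T) - dim(coker T)
= 2 - 1
= 1

1


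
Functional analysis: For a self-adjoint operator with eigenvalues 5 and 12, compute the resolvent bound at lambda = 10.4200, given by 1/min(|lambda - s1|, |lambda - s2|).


dist(10.4200, {5, 12}) = min(|10.4200 - 5|, |10.4200 - 12|)
= min(5.4200, 1.5800) = 1.5800
Resolvent bound = 1/1.5800 = 0.6329

0.6329


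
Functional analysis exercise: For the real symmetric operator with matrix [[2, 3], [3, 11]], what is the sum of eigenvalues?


For a self-adjoint (symmetric) matrix, the eigenvalues are real.
The sum of eigenvalues equals the trace of the matrix.
trace = 2 + 11 = 13

13


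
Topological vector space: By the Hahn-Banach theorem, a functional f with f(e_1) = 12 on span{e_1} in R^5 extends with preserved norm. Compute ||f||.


The norm of f is given by ||f|| = sup_{||x||=1} |f(x)|.
On span{e_1}, ||e_1|| = 1, so ||f|| = |f(e_1)| / ||e_1||
= |12| / 1 = 12.0000

12.0000


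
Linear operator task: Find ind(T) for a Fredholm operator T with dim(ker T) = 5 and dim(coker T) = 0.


The Fredholm index is defined as ind(T) = dim(ker T) - dim(coker T)
= 5 - 0
= 5

5


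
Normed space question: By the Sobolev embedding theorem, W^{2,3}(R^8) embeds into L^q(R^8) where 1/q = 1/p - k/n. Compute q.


Using the Sobolev embedding formula: 1/q = 1/p - k/n
1/q = 1/3 - 2/8 = 1/12
q = 1/(1/12) = 12

12.0000


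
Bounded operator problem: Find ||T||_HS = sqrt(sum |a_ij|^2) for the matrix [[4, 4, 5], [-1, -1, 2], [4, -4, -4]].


The Hilbert-Schmidt norm is sqrt(sum of squares of all entries).
Sum of squares = 4^2 + 4^2 + 5^2 + (-1)^2 + (-1)^2 + 2^2 + 4^2 + (-4)^2 + (-4)^2
= 16 + 16 + 25 + 1 + 1 + 4 + 16 + 16 + 16 = 111
||T||_HS = sqrt(111) = 10.5357

10.5357


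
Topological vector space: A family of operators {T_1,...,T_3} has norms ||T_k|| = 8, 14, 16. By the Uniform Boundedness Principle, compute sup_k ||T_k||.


By the Uniform Boundedness Principle, the supremum of norms is finite.
sup_k ||T_k|| = max(8, 14, 16) = 16

16


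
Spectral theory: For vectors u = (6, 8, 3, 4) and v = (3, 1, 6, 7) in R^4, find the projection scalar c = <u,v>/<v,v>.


Computing <u,v> = 6*3 + 8*1 + 3*6 + 4*7 = 72
Computing <v,v> = 3^2 + 1^2 + 6^2 + 7^2 = 95
Projection coefficient = 72/95 = 0.7579

0.7579


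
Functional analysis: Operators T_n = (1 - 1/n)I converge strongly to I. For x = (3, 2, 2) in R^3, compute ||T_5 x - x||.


T_5 x - x = (1 - 1/5)x - x = -x/5
||x|| = sqrt(17) = 4.1231
||T_5 x - x|| = ||x||/5 = 4.1231/5 = 0.8246

0.8246


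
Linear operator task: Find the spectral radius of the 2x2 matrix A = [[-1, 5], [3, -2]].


For a 2x2 matrix, eigenvalues satisfy lambda^2 - (trace)*lambda + det = 0
trace = -1 + -2 = -3
det = -1*-2 - 5*3 = -13
discriminant = (-3)^2 - 4*(-13) = 61
spectral radius = max |eigenvalue| = 5.4051

5.4051


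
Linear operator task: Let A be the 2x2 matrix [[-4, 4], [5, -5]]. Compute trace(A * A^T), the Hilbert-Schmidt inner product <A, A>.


trace(A * A^T) = sum of squares of all entries
= (-4)^2 + 4^2 + 5^2 + (-5)^2
= 16 + 16 + 25 + 25
= 82

82


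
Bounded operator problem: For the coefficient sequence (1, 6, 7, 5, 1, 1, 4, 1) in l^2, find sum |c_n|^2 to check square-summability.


sum |c_n|^2 = 1^2 + 6^2 + 7^2 + 5^2 + 1^2 + 1^2 + 4^2 + 1^2
= 1 + 36 + 49 + 25 + 1 + 1 + 16 + 1
= 130

130


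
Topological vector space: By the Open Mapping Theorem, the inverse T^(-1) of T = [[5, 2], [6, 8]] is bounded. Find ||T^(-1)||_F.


det(T) = 5*8 - 2*6 = 28
T^(-1) = (1/28) * [[8, -2], [-6, 5]] = [[0.2857, -0.0714], [-0.2143, 0.1786]]
||T^(-1)||_F^2 = 0.2857^2 + (-0.0714)^2 + (-0.2143)^2 + 0.1786^2 = 0.1645
||T^(-1)||_F = sqrt(0.1645) = 0.4056

0.4056


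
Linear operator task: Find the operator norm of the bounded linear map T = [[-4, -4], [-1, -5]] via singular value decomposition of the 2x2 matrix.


A^T A = [[17, 21], [21, 41]]
trace(A^T A) = 58, det(A^T A) = 256
discriminant = 58^2 - 4*256 = 2340
Largest eigenvalue of A^T A = (trace + sqrt(disc))/2 = 53.1868
||T|| = sqrt(53.1868) = 7.2929

7.2929


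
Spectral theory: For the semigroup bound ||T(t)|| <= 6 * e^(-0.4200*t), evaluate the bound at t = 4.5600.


||T(4.5600)|| <= 6 * exp(-0.4200 * 4.5600)
= 6 * exp(-1.9152)
= 6 * 0.1473
= 0.8839

0.8839


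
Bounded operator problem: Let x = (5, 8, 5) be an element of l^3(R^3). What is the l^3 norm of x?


The l^3 norm = (sum |x_i|^3)^(1/3)
Sum of 3th powers = 125 + 512 + 125 = 762
||x||_3 = (762)^(1/3) = 9.1338

9.1338


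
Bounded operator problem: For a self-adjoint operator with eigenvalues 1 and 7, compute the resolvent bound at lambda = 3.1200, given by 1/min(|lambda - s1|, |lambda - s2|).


dist(3.1200, {1, 7}) = min(|3.1200 - 1|, |3.1200 - 7|)
= min(2.1200, 3.8800) = 2.1200
Resolvent bound = 1/2.1200 = 0.4717

0.4717


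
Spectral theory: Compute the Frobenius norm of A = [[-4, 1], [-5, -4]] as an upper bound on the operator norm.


||A||_F^2 = sum a_ij^2
= (-4)^2 + 1^2 + (-5)^2 + (-4)^2
= 16 + 1 + 25 + 16 = 58
||A||_F = sqrt(58) = 7.6158

7.6158


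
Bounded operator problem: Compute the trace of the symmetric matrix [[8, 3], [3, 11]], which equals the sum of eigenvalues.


For a self-adjoint (symmetric) matrix, the eigenvalues are real.
The sum of eigenvalues equals the trace of the matrix.
trace = 8 + 11 = 19

19


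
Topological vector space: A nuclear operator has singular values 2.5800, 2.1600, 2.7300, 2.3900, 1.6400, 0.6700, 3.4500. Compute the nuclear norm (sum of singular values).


The nuclear norm is the sum of all singular values.
||T||_1 = 2.5800 + 2.1600 + 2.7300 + 2.3900 + 1.6400 + 0.6700 + 3.4500
= 15.6200

15.6200


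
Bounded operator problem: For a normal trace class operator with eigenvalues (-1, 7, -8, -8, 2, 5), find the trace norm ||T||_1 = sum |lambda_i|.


For a normal operator, singular values equal |eigenvalues|.
Trace norm = sum |lambda_i| = 1 + 7 + 8 + 8 + 2 + 5
= 31

31


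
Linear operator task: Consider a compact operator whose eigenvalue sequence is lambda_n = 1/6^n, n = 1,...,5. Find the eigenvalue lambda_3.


The eigenvalue formula gives lambda_3 = 1/6^3
= 1/216
= 0.0046

0.0046


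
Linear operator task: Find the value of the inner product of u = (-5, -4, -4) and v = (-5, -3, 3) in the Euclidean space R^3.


Computing the standard inner product <u, v> = sum u_i * v_i
= -5*-5 + -4*-3 + -4*3
= 25 + 12 + -12
= 25

25


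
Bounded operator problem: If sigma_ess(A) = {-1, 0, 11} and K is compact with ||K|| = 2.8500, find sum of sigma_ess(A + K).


By Weyl's theorem, the essential spectrum is invariant under compact perturbations.
sigma_ess(A + K) = sigma_ess(A) = {-1, 0, 11}
Sum = -1 + 0 + 11 = 10

10


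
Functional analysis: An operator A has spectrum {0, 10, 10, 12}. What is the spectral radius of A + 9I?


Spectrum of A + 9I = {9, 19, 19, 21}
Spectral radius = max |lambda| over the shifted spectrum
= max(9, 19, 19, 21) = 21

21


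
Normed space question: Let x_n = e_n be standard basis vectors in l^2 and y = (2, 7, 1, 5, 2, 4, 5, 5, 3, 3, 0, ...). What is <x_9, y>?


x_9 = e_9 is the standard basis vector with 1 in position 9.
<x_9, y> = y_9 = 3
As n -> infinity, <x_n, y> -> 0, confirming weak convergence of (x_n) to 0.

3


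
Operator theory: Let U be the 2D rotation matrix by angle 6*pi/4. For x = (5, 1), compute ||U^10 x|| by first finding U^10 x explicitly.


U is a rotation by theta = 6*pi/4
U^10 = rotation by 10*theta = 60*pi/4 = 4*pi/4 (mod 2*pi)
cos(4*pi/4) = -1.0000, sin(4*pi/4) = 0.0000
U^10 x = (-1.0000 * 5 - 0.0000 * 1, 0.0000 * 5 + -1.0000 * 1)
= (-5.0000, -1.0000)
||U^10 x|| = sqrt((-5.0000)^2 + (-1.0000)^2) = sqrt(26.0000) = 5.0990

5.0990


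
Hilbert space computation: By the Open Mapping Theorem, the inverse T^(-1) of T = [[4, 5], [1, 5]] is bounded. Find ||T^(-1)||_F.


det(T) = 4*5 - 5*1 = 15
T^(-1) = (1/15) * [[5, -5], [-1, 4]] = [[0.3333, -0.3333], [-0.0667, 0.2667]]
||T^(-1)||_F^2 = 0.3333^2 + (-0.3333)^2 + (-0.0667)^2 + 0.2667^2 = 0.2978
||T^(-1)||_F = sqrt(0.2978) = 0.5457

0.5457


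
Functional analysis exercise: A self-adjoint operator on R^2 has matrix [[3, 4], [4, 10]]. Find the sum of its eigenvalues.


For a self-adjoint (symmetric) matrix, the eigenvalues are real.
The sum of eigenvalues equals the trace of the matrix.
trace = 3 + 10 = 13

13


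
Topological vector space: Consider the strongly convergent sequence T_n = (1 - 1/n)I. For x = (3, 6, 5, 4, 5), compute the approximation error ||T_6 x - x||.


T_6 x - x = (1 - 1/6)x - x = -x/6
||x|| = sqrt(111) = 10.5357
||T_6 x - x|| = ||x||/6 = 10.5357/6 = 1.7559

1.7559


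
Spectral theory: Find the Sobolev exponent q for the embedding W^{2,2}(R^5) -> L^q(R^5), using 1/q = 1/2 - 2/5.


Using the Sobolev embedding formula: 1/q = 1/p - k/n
1/q = 1/2 - 2/5 = 1/10
q = 1/(1/10) = 10

10.0000


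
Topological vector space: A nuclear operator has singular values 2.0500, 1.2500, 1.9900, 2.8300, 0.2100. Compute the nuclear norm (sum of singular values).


The nuclear norm is the sum of all singular values.
||T||_1 = 2.0500 + 1.2500 + 1.9900 + 2.8300 + 0.2100
= 8.3300

8.3300


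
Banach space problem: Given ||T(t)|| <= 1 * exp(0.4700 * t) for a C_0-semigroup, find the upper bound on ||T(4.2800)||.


||T(4.2800)|| <= 1 * exp(0.4700 * 4.2800)
= 1 * exp(2.0116)
= 1 * 7.4753
= 7.4753

7.4753


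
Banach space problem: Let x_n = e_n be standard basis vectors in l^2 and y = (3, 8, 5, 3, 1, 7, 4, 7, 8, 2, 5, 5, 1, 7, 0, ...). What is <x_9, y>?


x_9 = e_9 is the standard basis vector with 1 in position 9.
<x_9, y> = y_9 = 8
As n -> infinity, <x_n, y> -> 0, confirming weak convergence of (x_n) to 0.

8


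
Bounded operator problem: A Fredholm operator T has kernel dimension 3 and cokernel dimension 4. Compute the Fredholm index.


The Fredholm index is defined as ind(T) = dim(ker T) - dim(coker T)
= 3 - 4
= -1

-1


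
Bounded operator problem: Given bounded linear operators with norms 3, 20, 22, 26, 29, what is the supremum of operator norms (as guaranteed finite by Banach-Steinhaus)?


By the Uniform Boundedness Principle, the supremum of norms is finite.
sup_k ||T_k|| = max(3, 20, 22, 26, 29) = 29

29


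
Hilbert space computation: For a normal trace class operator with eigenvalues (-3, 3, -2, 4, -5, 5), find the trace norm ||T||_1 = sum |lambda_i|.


For a normal operator, singular values equal |eigenvalues|.
Trace norm = sum |lambda_i| = 3 + 3 + 2 + 4 + 5 + 5
= 22

22


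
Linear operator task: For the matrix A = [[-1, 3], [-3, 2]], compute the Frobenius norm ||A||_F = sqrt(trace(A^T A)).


||A||_F^2 = sum a_ij^2
= (-1)^2 + 3^2 + (-3)^2 + 2^2
= 1 + 9 + 9 + 4 = 23
||A||_F = sqrt(23) = 4.7958

4.7958


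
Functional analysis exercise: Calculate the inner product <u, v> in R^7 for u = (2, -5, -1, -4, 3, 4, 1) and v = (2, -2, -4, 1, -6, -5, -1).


Computing the standard inner product <u, v> = sum u_i * v_i
= 2*2 + -5*-2 + -1*-4 + -4*1 + 3*-6 + 4*-5 + 1*-1
= 4 + 10 + 4 + -4 + -18 + -20 + -1
= -25

-25


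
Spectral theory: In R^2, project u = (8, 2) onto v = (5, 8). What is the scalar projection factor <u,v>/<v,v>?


Computing <u,v> = 8*5 + 2*8 = 56
Computing <v,v> = 5^2 + 8^2 = 89
Projection coefficient = 56/89 = 0.6292

0.6292


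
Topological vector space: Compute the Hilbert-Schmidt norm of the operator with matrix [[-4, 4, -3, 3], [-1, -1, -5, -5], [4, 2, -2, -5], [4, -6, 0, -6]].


The Hilbert-Schmidt norm is sqrt(sum of squares of all entries).
Sum of squares = (-4)^2 + 4^2 + (-3)^2 + 3^2 + (-1)^2 + (-1)^2 + (-5)^2 + (-5)^2 + 4^2 + 2^2 + (-2)^2 + (-5)^2 + 4^2 + (-6)^2 + 0^2 + (-6)^2
= 16 + 16 + 9 + 9 + 1 + 1 + 25 + 25 + 16 + 4 + 4 + 25 + 16 + 36 + 0 + 36 = 239
||T||_HS = sqrt(239) = 15.4596

15.4596


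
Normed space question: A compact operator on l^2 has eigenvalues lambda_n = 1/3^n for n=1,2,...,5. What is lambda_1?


The eigenvalue formula gives lambda_1 = 1/3^1
= 1/3
= 0.3333

0.3333


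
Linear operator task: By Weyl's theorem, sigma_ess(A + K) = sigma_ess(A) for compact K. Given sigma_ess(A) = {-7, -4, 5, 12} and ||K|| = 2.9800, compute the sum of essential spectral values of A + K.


By Weyl's theorem, the essential spectrum is invariant under compact perturbations.
sigma_ess(A + K) = sigma_ess(A) = {-7, -4, 5, 12}
Sum = -7 + -4 + 5 + 12 = 6

6


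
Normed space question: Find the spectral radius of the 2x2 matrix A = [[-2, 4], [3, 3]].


For a 2x2 matrix, eigenvalues satisfy lambda^2 - (trace)*lambda + det = 0
trace = -2 + 3 = 1
det = -2*3 - 4*3 = -18
discriminant = 1^2 - 4*(-18) = 73
spectral radius = max |eigenvalue| = 4.7720

4.7720


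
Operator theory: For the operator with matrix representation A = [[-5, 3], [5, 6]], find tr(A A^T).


trace(A * A^T) = sum of squares of all entries
= (-5)^2 + 3^2 + 5^2 + 6^2
= 25 + 9 + 25 + 36
= 95

95


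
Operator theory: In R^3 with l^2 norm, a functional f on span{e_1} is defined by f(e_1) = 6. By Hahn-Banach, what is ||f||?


The norm of f is given by ||f|| = sup_{||x||=1} |f(x)|.
On span{e_1}, ||e_1|| = 1, so ||f|| = |f(e_1)| / ||e_1||
= |6| / 1 = 6.0000

6.0000


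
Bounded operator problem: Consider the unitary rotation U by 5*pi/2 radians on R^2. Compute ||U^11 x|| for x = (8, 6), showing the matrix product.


U is a rotation by theta = 5*pi/2
U^11 = rotation by 11*theta = 55*pi/2 = 3*pi/2 (mod 2*pi)
cos(3*pi/2) = 0.0000, sin(3*pi/2) = -1.0000
U^11 x = (0.0000 * 8 - -1.0000 * 6, -1.0000 * 8 + 0.0000 * 6)
= (6.0000, -8.0000)
||U^11 x|| = sqrt(6.0000^2 + (-8.0000)^2) = sqrt(100.0000) = 10.0000

10.0000


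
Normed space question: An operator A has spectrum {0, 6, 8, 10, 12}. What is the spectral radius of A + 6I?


Spectrum of A + 6I = {6, 12, 14, 16, 18}
Spectral radius = max |lambda| over the shifted spectrum
= max(6, 12, 14, 16, 18) = 18

18


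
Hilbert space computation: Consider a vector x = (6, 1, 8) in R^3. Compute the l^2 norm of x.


The l^2 norm = (sum |x_i|^2)^(1/2)
Sum of 2th powers = 36 + 1 + 64 = 101
||x||_2 = (101)^(1/2) = 10.0499

10.0499


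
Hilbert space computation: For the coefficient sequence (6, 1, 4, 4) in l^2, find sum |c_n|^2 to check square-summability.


sum |c_n|^2 = 6^2 + 1^2 + 4^2 + 4^2
= 36 + 1 + 16 + 16
= 69

69


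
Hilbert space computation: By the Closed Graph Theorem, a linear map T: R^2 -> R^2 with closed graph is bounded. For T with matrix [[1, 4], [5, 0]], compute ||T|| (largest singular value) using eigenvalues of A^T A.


A^T A = [[26, 4], [4, 16]]
trace(A^T A) = 42, det(A^T A) = 400
discriminant = 42^2 - 4*400 = 164
Largest eigenvalue of A^T A = (trace + sqrt(disc))/2 = 27.4031
||T|| = sqrt(27.4031) = 5.2348

5.2348


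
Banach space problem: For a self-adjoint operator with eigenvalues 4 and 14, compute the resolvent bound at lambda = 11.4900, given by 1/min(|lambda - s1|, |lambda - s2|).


dist(11.4900, {4, 14}) = min(|11.4900 - 4|, |11.4900 - 14|)
= min(7.4900, 2.5100) = 2.5100
Resolvent bound = 1/2.5100 = 0.3984

0.3984


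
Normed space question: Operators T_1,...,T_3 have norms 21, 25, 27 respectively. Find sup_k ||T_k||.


By the Uniform Boundedness Principle, the supremum of norms is finite.
sup_k ||T_k|| = max(21, 25, 27) = 27

27


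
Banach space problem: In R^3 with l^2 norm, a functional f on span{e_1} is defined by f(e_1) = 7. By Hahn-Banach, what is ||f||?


The norm of f is given by ||f|| = sup_{||x||=1} |f(x)|.
On span{e_1}, ||e_1|| = 1, so ||f|| = |f(e_1)| / ||e_1||
= |7| / 1 = 7.0000

7.0000


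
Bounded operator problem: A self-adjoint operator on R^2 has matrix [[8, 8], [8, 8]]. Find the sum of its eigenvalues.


For a self-adjoint (symmetric) matrix, the eigenvalues are real.
The sum of eigenvalues equals the trace of the matrix.
trace = 8 + 8 = 16

16


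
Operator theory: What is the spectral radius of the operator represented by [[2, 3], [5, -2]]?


For a 2x2 matrix, eigenvalues satisfy lambda^2 - (trace)*lambda + det = 0
trace = 2 + -2 = 0
det = 2*-2 - 3*5 = -19
discriminant = 0^2 - 4*(-19) = 76
spectral radius = max |eigenvalue| = 4.3589

4.3589


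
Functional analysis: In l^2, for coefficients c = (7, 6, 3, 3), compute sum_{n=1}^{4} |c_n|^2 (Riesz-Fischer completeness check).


sum |c_n|^2 = 7^2 + 6^2 + 3^2 + 3^2
= 49 + 36 + 9 + 9
= 103

103


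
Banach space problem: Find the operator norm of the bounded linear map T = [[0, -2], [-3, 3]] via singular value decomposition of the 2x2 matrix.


A^T A = [[9, -9], [-9, 13]]
trace(A^T A) = 22, det(A^T A) = 36
discriminant = 22^2 - 4*36 = 340
Largest eigenvalue of A^T A = (trace + sqrt(disc))/2 = 20.2195
||T|| = sqrt(20.2195) = 4.4966

4.4966


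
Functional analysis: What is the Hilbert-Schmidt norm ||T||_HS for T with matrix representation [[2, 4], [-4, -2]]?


The Hilbert-Schmidt norm is sqrt(sum of squares of all entries).
Sum of squares = 2^2 + 4^2 + (-4)^2 + (-2)^2
= 4 + 16 + 16 + 4 = 40
||T||_HS = sqrt(40) = 6.3246

6.3246


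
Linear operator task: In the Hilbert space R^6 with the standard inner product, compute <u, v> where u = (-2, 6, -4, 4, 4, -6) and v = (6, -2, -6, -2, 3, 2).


Computing the standard inner product <u, v> = sum u_i * v_i
= -2*6 + 6*-2 + -4*-6 + 4*-2 + 4*3 + -6*2
= -12 + -12 + 24 + -8 + 12 + -12
= -8

-8


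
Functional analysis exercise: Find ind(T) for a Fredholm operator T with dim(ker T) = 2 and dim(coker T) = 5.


The Fredholm index is defined as ind(T) = dim(ker T) - dim(coker T)
= 2 - 5
= -3

-3


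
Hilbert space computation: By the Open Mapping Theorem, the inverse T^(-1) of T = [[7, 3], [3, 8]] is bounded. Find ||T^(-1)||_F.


det(T) = 7*8 - 3*3 = 47
T^(-1) = (1/47) * [[8, -3], [-3, 7]] = [[0.1702, -0.0638], [-0.0638, 0.1489]]
||T^(-1)||_F^2 = 0.1702^2 + (-0.0638)^2 + (-0.0638)^2 + 0.1489^2 = 0.0593
||T^(-1)||_F = sqrt(0.0593) = 0.2435

0.2435


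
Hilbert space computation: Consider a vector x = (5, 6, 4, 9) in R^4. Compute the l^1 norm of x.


The l^1 norm equals the sum of absolute values of all components.
||x||_1 = 5 + 6 + 4 + 9
= 24

24.0000


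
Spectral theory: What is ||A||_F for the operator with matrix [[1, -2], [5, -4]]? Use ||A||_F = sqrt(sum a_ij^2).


||A||_F^2 = sum a_ij^2
= 1^2 + (-2)^2 + 5^2 + (-4)^2
= 1 + 4 + 25 + 16 = 46
||A||_F = sqrt(46) = 6.7823

6.7823


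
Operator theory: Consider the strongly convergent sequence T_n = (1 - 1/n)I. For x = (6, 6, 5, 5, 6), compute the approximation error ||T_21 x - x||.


T_21 x - x = (1 - 1/21)x - x = -x/21
||x|| = sqrt(158) = 12.5698
||T_21 x - x|| = ||x||/21 = 12.5698/21 = 0.5986

0.5986


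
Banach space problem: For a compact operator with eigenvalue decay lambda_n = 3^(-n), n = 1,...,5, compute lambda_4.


The eigenvalue formula gives lambda_4 = 1/3^4
= 1/81
= 0.0123

0.0123


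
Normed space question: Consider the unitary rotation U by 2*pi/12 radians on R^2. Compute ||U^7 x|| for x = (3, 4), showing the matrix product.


U is a rotation by theta = 2*pi/12
U^7 = rotation by 7*theta = 14*pi/12
cos(14*pi/12) = -0.8660, sin(14*pi/12) = -0.5000
U^7 x = (-0.8660 * 3 - -0.5000 * 4, -0.5000 * 3 + -0.8660 * 4)
= (-0.5981, -4.9641)
||U^7 x|| = sqrt((-0.5981)^2 + (-4.9641)^2) = sqrt(25.0000) = 5.0000

5.0000


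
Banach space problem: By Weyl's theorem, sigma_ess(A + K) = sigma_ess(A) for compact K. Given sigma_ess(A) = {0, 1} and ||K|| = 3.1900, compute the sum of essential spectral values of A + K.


By Weyl's theorem, the essential spectrum is invariant under compact perturbations.
sigma_ess(A + K) = sigma_ess(A) = {0, 1}
Sum = 0 + 1 = 1

1


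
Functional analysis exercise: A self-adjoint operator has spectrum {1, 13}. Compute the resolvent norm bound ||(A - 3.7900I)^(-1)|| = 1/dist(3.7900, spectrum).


dist(3.7900, {1, 13}) = min(|3.7900 - 1|, |3.7900 - 13|)
= min(2.7900, 9.2100) = 2.7900
Resolvent bound = 1/2.7900 = 0.3584

0.3584


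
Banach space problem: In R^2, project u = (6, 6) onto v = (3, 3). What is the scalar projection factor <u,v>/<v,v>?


Computing <u,v> = 6*3 + 6*3 = 36
Computing <v,v> = 3^2 + 3^2 = 18
Projection coefficient = 36/18 = 2.0000

2.0000


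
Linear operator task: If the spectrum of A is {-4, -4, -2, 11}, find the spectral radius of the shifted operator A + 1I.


Spectrum of A + 1I = {-3, -3, -1, 12}
Spectral radius = max |lambda| over the shifted spectrum
= max(3, 3, 1, 12) = 12

12


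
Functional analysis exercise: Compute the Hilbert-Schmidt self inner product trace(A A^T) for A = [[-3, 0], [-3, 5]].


trace(A * A^T) = sum of squares of all entries
= (-3)^2 + 0^2 + (-3)^2 + 5^2
= 9 + 0 + 9 + 25
= 43

43


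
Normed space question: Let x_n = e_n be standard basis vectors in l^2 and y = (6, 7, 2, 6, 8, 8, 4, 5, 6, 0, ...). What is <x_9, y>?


x_9 = e_9 is the standard basis vector with 1 in position 9.
<x_9, y> = y_9 = 6
As n -> infinity, <x_n, y> -> 0, confirming weak convergence of (x_n) to 0.

6


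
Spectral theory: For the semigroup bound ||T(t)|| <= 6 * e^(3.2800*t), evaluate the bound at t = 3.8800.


||T(3.8800)|| <= 6 * exp(3.2800 * 3.8800)
= 6 * exp(12.7264)
= 6 * 336515.6718
= 2.0191e+06

2.0191e+06


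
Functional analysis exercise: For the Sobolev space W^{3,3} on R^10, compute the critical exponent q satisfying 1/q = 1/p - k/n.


Using the Sobolev embedding formula: 1/q = 1/p - k/n
1/q = 1/3 - 3/10 = 1/30
q = 1/(1/30) = 30

30.0000


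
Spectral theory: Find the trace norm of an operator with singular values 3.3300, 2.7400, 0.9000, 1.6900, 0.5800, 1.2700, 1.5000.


The nuclear norm is the sum of all singular values.
||T||_1 = 3.3300 + 2.7400 + 0.9000 + 1.6900 + 0.5800 + 1.2700 + 1.5000
= 12.0100

12.0100


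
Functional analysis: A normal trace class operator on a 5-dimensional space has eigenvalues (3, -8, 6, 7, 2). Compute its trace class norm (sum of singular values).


For a normal operator, singular values equal |eigenvalues|.
Trace norm = sum |lambda_i| = 3 + 8 + 6 + 7 + 2
= 26

26


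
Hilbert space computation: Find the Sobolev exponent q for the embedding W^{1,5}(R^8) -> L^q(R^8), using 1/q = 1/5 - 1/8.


Using the Sobolev embedding formula: 1/q = 1/p - k/n
1/q = 1/5 - 1/8 = 3/40
q = 1/(3/40) = 40/3 = 13.3333

13.3333


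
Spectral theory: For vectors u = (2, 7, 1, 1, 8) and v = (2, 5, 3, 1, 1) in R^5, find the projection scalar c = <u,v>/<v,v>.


Computing <u,v> = 2*2 + 7*5 + 1*3 + 1*1 + 8*1 = 51
Computing <v,v> = 2^2 + 5^2 + 3^2 + 1^2 + 1^2 = 40
Projection coefficient = 51/40 = 1.2750

1.2750


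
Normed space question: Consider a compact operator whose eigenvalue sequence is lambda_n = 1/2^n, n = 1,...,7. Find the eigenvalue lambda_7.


The eigenvalue formula gives lambda_7 = 1/2^7
= 1/128
= 0.0078

0.0078


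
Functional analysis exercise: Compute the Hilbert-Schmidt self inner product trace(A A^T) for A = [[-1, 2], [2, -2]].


trace(A * A^T) = sum of squares of all entries
= (-1)^2 + 2^2 + 2^2 + (-2)^2
= 1 + 4 + 4 + 4
= 13

13


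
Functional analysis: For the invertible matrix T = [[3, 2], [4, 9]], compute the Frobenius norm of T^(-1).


det(T) = 3*9 - 2*4 = 19
T^(-1) = (1/19) * [[9, -2], [-4, 3]] = [[0.4737, -0.1053], [-0.2105, 0.1579]]
||T^(-1)||_F^2 = 0.4737^2 + (-0.1053)^2 + (-0.2105)^2 + 0.1579^2 = 0.3047
||T^(-1)||_F = sqrt(0.3047) = 0.5520

0.5520


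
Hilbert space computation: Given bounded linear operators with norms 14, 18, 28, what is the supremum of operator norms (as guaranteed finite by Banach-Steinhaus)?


By the Uniform Boundedness Principle, the supremum of norms is finite.
sup_k ||T_k|| = max(14, 18, 28) = 28

28


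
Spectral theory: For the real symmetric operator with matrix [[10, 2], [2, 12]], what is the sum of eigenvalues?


For a self-adjoint (symmetric) matrix, the eigenvalues are real.
The sum of eigenvalues equals the trace of the matrix.
trace = 10 + 12 = 22

22


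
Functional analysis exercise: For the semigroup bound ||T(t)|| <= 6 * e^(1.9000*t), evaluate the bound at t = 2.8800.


||T(2.8800)|| <= 6 * exp(1.9000 * 2.8800)
= 6 * exp(5.4720)
= 6 * 237.9356
= 1427.6135

1427.6135


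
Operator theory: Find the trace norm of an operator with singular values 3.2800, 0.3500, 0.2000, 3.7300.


The nuclear norm is the sum of all singular values.
||T||_1 = 3.2800 + 0.3500 + 0.2000 + 3.7300
= 7.5600

7.5600


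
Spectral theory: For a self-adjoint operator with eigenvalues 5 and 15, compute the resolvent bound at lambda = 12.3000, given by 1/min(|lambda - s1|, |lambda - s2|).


dist(12.3000, {5, 15}) = min(|12.3000 - 5|, |12.3000 - 15|)
= min(7.3000, 2.7000) = 2.7000
Resolvent bound = 1/2.7000 = 0.3704

0.3704


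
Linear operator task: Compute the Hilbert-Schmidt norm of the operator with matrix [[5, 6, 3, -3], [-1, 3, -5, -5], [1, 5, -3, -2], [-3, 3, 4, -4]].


The Hilbert-Schmidt norm is sqrt(sum of squares of all entries).
Sum of squares = 5^2 + 6^2 + 3^2 + (-3)^2 + (-1)^2 + 3^2 + (-5)^2 + (-5)^2 + 1^2 + 5^2 + (-3)^2 + (-2)^2 + (-3)^2 + 3^2 + 4^2 + (-4)^2
= 25 + 36 + 9 + 9 + 1 + 9 + 25 + 25 + 1 + 25 + 9 + 4 + 9 + 9 + 16 + 16 = 228
||T||_HS = sqrt(228) = 15.0997

15.0997


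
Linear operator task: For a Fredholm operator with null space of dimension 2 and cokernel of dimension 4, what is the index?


The Fredholm index is defined as ind(T) = dim(ker T) - dim(coker T)
= 2 - 4
= -2

-2


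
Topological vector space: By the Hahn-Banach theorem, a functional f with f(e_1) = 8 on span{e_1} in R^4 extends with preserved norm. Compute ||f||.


The norm of f is given by ||f|| = sup_{||x||=1} |f(x)|.
On span{e_1}, ||e_1|| = 1, so ||f|| = |f(e_1)| / ||e_1||
= |8| / 1 = 8.0000

8.0000


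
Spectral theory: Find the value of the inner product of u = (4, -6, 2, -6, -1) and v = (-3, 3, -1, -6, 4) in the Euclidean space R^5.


Computing the standard inner product <u, v> = sum u_i * v_i
= 4*-3 + -6*3 + 2*-1 + -6*-6 + -1*4
= -12 + -18 + -2 + 36 + -4
= 0

0


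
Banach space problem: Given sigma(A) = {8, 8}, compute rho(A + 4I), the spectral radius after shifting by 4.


Spectrum of A + 4I = {12, 12}
Spectral radius = max |lambda| over the shifted spectrum
= max(12, 12) = 12

12


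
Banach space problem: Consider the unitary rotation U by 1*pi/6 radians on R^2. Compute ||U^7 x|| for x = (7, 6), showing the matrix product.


U is a rotation by theta = 1*pi/6
U^7 = rotation by 7*theta = 7*pi/6
cos(7*pi/6) = -0.8660, sin(7*pi/6) = -0.5000
U^7 x = (-0.8660 * 7 - -0.5000 * 6, -0.5000 * 7 + -0.8660 * 6)
= (-3.0622, -8.6962)
||U^7 x|| = sqrt((-3.0622)^2 + (-8.6962)^2) = sqrt(85.0000) = 9.2195

9.2195


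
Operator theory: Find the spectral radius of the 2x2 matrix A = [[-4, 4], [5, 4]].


For a 2x2 matrix, eigenvalues satisfy lambda^2 - (trace)*lambda + det = 0
trace = -4 + 4 = 0
det = -4*4 - 4*5 = -36
discriminant = 0^2 - 4*(-36) = 144
spectral radius = max |eigenvalue| = 6.0000

6.0000


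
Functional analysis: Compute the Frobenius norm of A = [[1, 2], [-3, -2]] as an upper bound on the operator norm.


||A||_F^2 = sum a_ij^2
= 1^2 + 2^2 + (-3)^2 + (-2)^2
= 1 + 4 + 9 + 4 = 18
||A||_F = sqrt(18) = 4.2426

4.2426


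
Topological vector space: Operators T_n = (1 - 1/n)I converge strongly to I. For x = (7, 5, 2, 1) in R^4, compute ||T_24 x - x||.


T_24 x - x = (1 - 1/24)x - x = -x/24
||x|| = sqrt(79) = 8.8882
||T_24 x - x|| = ||x||/24 = 8.8882/24 = 0.3703

0.3703


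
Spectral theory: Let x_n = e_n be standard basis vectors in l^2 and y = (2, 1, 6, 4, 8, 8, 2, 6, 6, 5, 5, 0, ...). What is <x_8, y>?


x_8 = e_8 is the standard basis vector with 1 in position 8.
<x_8, y> = y_8 = 6
As n -> infinity, <x_n, y> -> 0, confirming weak convergence of (x_n) to 0.

6


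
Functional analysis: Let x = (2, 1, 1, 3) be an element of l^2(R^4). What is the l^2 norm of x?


The l^2 norm = (sum |x_i|^2)^(1/2)
Sum of 2th powers = 4 + 1 + 1 + 9 = 15
||x||_2 = (15)^(1/2) = 3.8730

3.8730


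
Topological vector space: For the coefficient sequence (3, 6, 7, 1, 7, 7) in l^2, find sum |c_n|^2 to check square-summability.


sum |c_n|^2 = 3^2 + 6^2 + 7^2 + 1^2 + 7^2 + 7^2
= 9 + 36 + 49 + 1 + 49 + 49
= 193

193


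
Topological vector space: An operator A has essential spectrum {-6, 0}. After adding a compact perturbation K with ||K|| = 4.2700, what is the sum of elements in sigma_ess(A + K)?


By Weyl's theorem, the essential spectrum is invariant under compact perturbations.
sigma_ess(A + K) = sigma_ess(A) = {-6, 0}
Sum = -6 + 0 = -6

-6


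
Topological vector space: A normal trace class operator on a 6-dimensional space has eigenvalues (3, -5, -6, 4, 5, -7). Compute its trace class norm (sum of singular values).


For a normal operator, singular values equal |eigenvalues|.
Trace norm = sum |lambda_i| = 3 + 5 + 6 + 4 + 5 + 7
= 30

30


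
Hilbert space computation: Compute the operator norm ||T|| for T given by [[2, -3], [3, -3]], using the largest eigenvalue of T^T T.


A^T A = [[13, -15], [-15, 18]]
trace(A^T A) = 31, det(A^T A) = 9
discriminant = 31^2 - 4*9 = 925
Largest eigenvalue of A^T A = (trace + sqrt(disc))/2 = 30.7069
||T|| = sqrt(30.7069) = 5.5414

5.5414


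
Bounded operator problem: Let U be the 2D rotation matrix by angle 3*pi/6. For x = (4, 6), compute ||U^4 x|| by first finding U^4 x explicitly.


U is a rotation by theta = 3*pi/6
U^4 = rotation by 4*theta = 12*pi/6 = 0*pi/6 (mod 2*pi)
cos(0*pi/6) = 1.0000, sin(0*pi/6) = 0.0000
U^4 x = (1.0000 * 4 - 0.0000 * 6, 0.0000 * 4 + 1.0000 * 6)
= (4.0000, 6.0000)
||U^4 x|| = sqrt(4.0000^2 + 6.0000^2) = sqrt(52.0000) = 7.2111

7.2111


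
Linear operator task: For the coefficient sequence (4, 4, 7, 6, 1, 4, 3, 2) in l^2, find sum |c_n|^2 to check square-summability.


sum |c_n|^2 = 4^2 + 4^2 + 7^2 + 6^2 + 1^2 + 4^2 + 3^2 + 2^2
= 16 + 16 + 49 + 36 + 1 + 16 + 9 + 4
= 147

147


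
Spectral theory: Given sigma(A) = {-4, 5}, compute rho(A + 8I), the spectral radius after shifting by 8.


Spectrum of A + 8I = {4, 13}
Spectral radius = max |lambda| over the shifted spectrum
= max(4, 13) = 13

13


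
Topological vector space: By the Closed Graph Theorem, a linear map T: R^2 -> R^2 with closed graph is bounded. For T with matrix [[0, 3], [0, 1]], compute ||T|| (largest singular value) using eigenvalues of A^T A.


A^T A = [[0, 0], [0, 10]]
trace(A^T A) = 10, det(A^T A) = 0
discriminant = 10^2 - 4*0 = 100
Largest eigenvalue of A^T A = (trace + sqrt(disc))/2 = 10.0000
||T|| = sqrt(10.0000) = 3.1623

3.1623


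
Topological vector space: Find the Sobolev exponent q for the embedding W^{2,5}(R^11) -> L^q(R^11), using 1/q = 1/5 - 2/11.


Using the Sobolev embedding formula: 1/q = 1/p - k/n
1/q = 1/5 - 2/11 = 1/55
q = 1/(1/55) = 55

55.0000


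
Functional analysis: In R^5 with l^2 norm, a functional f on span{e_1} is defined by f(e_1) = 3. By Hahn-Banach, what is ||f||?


The norm of f is given by ||f|| = sup_{||x||=1} |f(x)|.
On span{e_1}, ||e_1|| = 1, so ||f|| = |f(e_1)| / ||e_1||
= |3| / 1 = 3.0000

3.0000


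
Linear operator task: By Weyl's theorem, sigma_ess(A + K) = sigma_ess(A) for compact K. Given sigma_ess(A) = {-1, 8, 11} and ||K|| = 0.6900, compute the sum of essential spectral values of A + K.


By Weyl's theorem, the essential spectrum is invariant under compact perturbations.
sigma_ess(A + K) = sigma_ess(A) = {-1, 8, 11}
Sum = -1 + 8 + 11 = 18

18


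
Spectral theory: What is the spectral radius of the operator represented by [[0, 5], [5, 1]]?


For a 2x2 matrix, eigenvalues satisfy lambda^2 - (trace)*lambda + det = 0
trace = 0 + 1 = 1
det = 0*1 - 5*5 = -25
discriminant = 1^2 - 4*(-25) = 101
spectral radius = max |eigenvalue| = 5.5249

5.5249


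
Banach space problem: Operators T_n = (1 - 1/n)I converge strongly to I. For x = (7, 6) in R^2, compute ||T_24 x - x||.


T_24 x - x = (1 - 1/24)x - x = -x/24
||x|| = sqrt(85) = 9.2195
||T_24 x - x|| = ||x||/24 = 9.2195/24 = 0.3841

0.3841


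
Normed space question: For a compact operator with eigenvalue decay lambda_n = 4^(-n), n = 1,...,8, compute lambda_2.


The eigenvalue formula gives lambda_2 = 1/4^2
= 1/16
= 0.0625

0.0625


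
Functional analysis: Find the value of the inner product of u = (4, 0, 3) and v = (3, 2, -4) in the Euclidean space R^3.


Computing the standard inner product <u, v> = sum u_i * v_i
= 4*3 + 0*2 + 3*-4
= 12 + 0 + -12
= 0

0


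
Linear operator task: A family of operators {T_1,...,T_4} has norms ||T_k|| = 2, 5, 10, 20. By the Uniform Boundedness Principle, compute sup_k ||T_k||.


By the Uniform Boundedness Principle, the supremum of norms is finite.
sup_k ||T_k|| = max(2, 5, 10, 20) = 20

20


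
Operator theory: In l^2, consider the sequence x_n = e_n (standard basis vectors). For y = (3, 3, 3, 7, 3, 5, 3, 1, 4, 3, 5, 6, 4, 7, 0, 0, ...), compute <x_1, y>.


x_1 = e_1 is the standard basis vector with 1 in position 1.
<x_1, y> = y_1 = 3
As n -> infinity, <x_n, y> -> 0, confirming weak convergence of (x_n) to 0.

3


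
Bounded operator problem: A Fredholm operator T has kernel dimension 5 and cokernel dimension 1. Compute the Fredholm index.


The Fredholm index is defined as ind(T) = dim(ker T) - dim(coker T)
= 5 - 1
= 4

4


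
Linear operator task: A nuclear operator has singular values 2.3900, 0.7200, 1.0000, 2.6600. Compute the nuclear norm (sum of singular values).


The nuclear norm is the sum of all singular values.
||T||_1 = 2.3900 + 0.7200 + 1.0000 + 2.6600
= 6.7700

6.7700


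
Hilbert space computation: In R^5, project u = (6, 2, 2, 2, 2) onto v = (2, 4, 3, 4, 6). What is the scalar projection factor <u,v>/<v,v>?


Computing <u,v> = 6*2 + 2*4 + 2*3 + 2*4 + 2*6 = 46
Computing <v,v> = 2^2 + 4^2 + 3^2 + 4^2 + 6^2 = 81
Projection coefficient = 46/81 = 0.5679

0.5679


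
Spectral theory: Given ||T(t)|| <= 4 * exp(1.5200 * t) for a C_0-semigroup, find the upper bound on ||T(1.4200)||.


||T(1.4200)|| <= 4 * exp(1.5200 * 1.4200)
= 4 * exp(2.1584)
= 4 * 8.6573
= 34.6291

34.6291


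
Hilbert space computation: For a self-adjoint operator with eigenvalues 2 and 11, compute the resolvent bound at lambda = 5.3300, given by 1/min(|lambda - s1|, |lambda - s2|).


dist(5.3300, {2, 11}) = min(|5.3300 - 2|, |5.3300 - 11|)
= min(3.3300, 5.6700) = 3.3300
Resolvent bound = 1/3.3300 = 0.3003

0.3003


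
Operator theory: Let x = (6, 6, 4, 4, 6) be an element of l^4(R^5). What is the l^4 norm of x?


The l^4 norm = (sum |x_i|^4)^(1/4)
Sum of 4th powers = 1296 + 1296 + 256 + 256 + 1296 = 4400
||x||_4 = (4400)^(1/4) = 8.1445

8.1445


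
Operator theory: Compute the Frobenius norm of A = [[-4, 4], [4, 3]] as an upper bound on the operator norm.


||A||_F^2 = sum a_ij^2
= (-4)^2 + 4^2 + 4^2 + 3^2
= 16 + 16 + 16 + 9 = 57
||A||_F = sqrt(57) = 7.5498

7.5498


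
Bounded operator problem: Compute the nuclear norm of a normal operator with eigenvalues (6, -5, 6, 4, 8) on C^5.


For a normal operator, singular values equal |eigenvalues|.
Trace norm = sum |lambda_i| = 6 + 5 + 6 + 4 + 8
= 29

29


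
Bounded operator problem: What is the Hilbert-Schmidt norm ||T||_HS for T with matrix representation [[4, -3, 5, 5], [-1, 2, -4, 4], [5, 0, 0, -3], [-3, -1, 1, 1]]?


The Hilbert-Schmidt norm is sqrt(sum of squares of all entries).
Sum of squares = 4^2 + (-3)^2 + 5^2 + 5^2 + (-1)^2 + 2^2 + (-4)^2 + 4^2 + 5^2 + 0^2 + 0^2 + (-3)^2 + (-3)^2 + (-1)^2 + 1^2 + 1^2
= 16 + 9 + 25 + 25 + 1 + 4 + 16 + 16 + 25 + 0 + 0 + 9 + 9 + 1 + 1 + 1 = 158
||T||_HS = sqrt(158) = 12.5698

12.5698


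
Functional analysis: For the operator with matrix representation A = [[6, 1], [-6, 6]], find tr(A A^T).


trace(A * A^T) = sum of squares of all entries
= 6^2 + 1^2 + (-6)^2 + 6^2
= 36 + 1 + 36 + 36
= 109

109


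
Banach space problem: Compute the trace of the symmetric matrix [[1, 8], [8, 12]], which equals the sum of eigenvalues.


For a self-adjoint (symmetric) matrix, the eigenvalues are real.
The sum of eigenvalues equals the trace of the matrix.
trace = 1 + 12 = 13

13


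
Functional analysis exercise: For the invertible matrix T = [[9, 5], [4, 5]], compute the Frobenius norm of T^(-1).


det(T) = 9*5 - 5*4 = 25
T^(-1) = (1/25) * [[5, -5], [-4, 9]] = [[0.2000, -0.2000], [-0.1600, 0.3600]]
||T^(-1)||_F^2 = 0.2000^2 + (-0.2000)^2 + (-0.1600)^2 + 0.3600^2 = 0.2352
||T^(-1)||_F = sqrt(0.2352) = 0.4850

0.4850


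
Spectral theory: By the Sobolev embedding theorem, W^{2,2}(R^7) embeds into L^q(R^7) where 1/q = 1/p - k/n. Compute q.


Using the Sobolev embedding formula: 1/q = 1/p - k/n
1/q = 1/2 - 2/7 = 3/14
q = 1/(3/14) = 14/3 = 4.6667

4.6667


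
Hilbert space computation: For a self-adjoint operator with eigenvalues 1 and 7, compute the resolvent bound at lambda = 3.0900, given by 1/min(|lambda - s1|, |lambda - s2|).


dist(3.0900, {1, 7}) = min(|3.0900 - 1|, |3.0900 - 7|)
= min(2.0900, 3.9100) = 2.0900
Resolvent bound = 1/2.0900 = 0.4785

0.4785


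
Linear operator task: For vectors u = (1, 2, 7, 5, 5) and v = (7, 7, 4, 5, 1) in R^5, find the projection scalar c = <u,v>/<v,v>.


Computing <u,v> = 1*7 + 2*7 + 7*4 + 5*5 + 5*1 = 79
Computing <v,v> = 7^2 + 7^2 + 4^2 + 5^2 + 1^2 = 140
Projection coefficient = 79/140 = 0.5643

0.5643


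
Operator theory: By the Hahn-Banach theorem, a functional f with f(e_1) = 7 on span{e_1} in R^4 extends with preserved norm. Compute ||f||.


The norm of f is given by ||f|| = sup_{||x||=1} |f(x)|.
On span{e_1}, ||e_1|| = 1, so ||f|| = |f(e_1)| / ||e_1||
= |7| / 1 = 7.0000

7.0000


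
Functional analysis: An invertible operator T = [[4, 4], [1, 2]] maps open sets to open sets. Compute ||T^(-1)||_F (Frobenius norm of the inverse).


det(T) = 4*2 - 4*1 = 4
T^(-1) = (1/4) * [[2, -4], [-1, 4]] = [[0.5000, -1.0000], [-0.2500, 1.0000]]
||T^(-1)||_F^2 = 0.5000^2 + (-1.0000)^2 + (-0.2500)^2 + 1.0000^2 = 2.3125
||T^(-1)||_F = sqrt(2.3125) = 1.5207

1.5207


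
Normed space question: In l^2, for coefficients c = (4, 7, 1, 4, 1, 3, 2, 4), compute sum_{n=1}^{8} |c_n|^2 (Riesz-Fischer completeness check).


sum |c_n|^2 = 4^2 + 7^2 + 1^2 + 4^2 + 1^2 + 3^2 + 2^2 + 4^2
= 16 + 49 + 1 + 16 + 1 + 9 + 4 + 16
= 112

112


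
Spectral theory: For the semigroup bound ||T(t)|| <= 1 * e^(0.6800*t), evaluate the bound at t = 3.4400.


||T(3.4400)|| <= 1 * exp(0.6800 * 3.4400)
= 1 * exp(2.3392)
= 1 * 10.3729
= 10.3729

10.3729


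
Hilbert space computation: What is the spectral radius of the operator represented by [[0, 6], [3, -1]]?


For a 2x2 matrix, eigenvalues satisfy lambda^2 - (trace)*lambda + det = 0
trace = 0 + -1 = -1
det = 0*-1 - 6*3 = -18
discriminant = (-1)^2 - 4*(-18) = 73
spectral radius = max |eigenvalue| = 4.7720

4.7720


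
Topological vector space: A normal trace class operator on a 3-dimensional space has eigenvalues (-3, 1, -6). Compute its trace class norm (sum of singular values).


For a normal operator, singular values equal |eigenvalues|.
Trace norm = sum |lambda_i| = 3 + 1 + 6
= 10

10


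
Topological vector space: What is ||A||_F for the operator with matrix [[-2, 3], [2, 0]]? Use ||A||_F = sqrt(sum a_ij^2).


||A||_F^2 = sum a_ij^2
= (-2)^2 + 3^2 + 2^2 + 0^2
= 4 + 9 + 4 + 0 = 17
||A||_F = sqrt(17) = 4.1231

4.1231
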